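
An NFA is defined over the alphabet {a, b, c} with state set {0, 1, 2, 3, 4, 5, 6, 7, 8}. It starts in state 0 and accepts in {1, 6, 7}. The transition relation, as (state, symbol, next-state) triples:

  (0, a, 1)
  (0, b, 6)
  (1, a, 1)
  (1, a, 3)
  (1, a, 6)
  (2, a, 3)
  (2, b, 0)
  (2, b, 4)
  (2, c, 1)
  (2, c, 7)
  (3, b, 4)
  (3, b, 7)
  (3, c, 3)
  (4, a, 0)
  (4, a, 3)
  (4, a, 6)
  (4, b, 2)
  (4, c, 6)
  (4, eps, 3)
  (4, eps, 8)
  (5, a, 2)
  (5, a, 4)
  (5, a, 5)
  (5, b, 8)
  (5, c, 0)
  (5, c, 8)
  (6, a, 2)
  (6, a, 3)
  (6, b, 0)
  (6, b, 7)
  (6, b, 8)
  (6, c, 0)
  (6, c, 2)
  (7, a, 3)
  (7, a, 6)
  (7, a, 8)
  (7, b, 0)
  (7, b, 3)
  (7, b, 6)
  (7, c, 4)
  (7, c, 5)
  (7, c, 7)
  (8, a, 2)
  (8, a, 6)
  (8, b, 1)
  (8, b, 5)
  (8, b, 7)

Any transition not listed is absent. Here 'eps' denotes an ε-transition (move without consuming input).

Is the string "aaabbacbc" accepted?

Start in {0}.
Read 'a': 0→{1}; now {1}.
Read 'a': 1→{1, 3, 6}; now {1, 3, 6}.
Read 'a': 1→{1, 3, 6}, 3→∅, 6→{2, 3}; now {1, 2, 3, 6}.
Read 'b': 1→∅, 2→{0, 4}, 3→{4, 7}, 6→{0, 7, 8}; union {0, 4, 7, 8}; ε-closure = {0, 3, 4, 7, 8}.
Read 'b': 0→{6}, 3→{4, 7}, 4→{2}, 7→{0, 3, 6}, 8→{1, 5, 7}; union {0, 1, 2, 3, 4, 5, 6, 7}; ε-closure = {0, 1, 2, 3, 4, 5, 6, 7, 8}.
Read 'a': 0→{1}, 1→{1, 3, 6}, 2→{3}, 3→∅, 4→{0, 3, 6}, 5→{2, 4, 5}, 6→{2, 3}, 7→{3, 6, 8}, 8→{2, 6}; now {0, 1, 2, 3, 4, 5, 6, 8}.
Read 'c': 0→∅, 1→∅, 2→{1, 7}, 3→{3}, 4→{6}, 5→{0, 8}, 6→{0, 2}, 8→∅; now {0, 1, 2, 3, 6, 7, 8}.
Read 'b': 0→{6}, 1→∅, 2→{0, 4}, 3→{4, 7}, 6→{0, 7, 8}, 7→{0, 3, 6}, 8→{1, 5, 7}; now {0, 1, 3, 4, 5, 6, 7, 8}.
Read 'c': 0→∅, 1→∅, 3→{3}, 4→{6}, 5→{0, 8}, 6→{0, 2}, 7→{4, 5, 7}, 8→∅; now {0, 2, 3, 4, 5, 6, 7, 8}.
The final set {0, 2, 3, 4, 5, 6, 7, 8} contains the accepting states 6, 7.

Yes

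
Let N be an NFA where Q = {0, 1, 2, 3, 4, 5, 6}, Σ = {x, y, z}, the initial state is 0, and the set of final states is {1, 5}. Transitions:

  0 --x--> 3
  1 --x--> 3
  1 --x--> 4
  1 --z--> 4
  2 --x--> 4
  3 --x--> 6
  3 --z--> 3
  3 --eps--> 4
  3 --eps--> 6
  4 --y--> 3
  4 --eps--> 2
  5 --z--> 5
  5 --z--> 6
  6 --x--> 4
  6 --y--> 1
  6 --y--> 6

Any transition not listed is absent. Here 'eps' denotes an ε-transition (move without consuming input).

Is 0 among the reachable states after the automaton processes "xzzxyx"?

No

Start in {0}.
Read 'x': 0→{3}; union {3}; ε-closure = {2, 3, 4, 6}.
Read 'z': 2→∅, 3→{3}, 4→∅, 6→∅; union {3}; ε-closure = {2, 3, 4, 6}.
Read 'z': 2→∅, 3→{3}, 4→∅, 6→∅; union {3}; ε-closure = {2, 3, 4, 6}.
Read 'x': 2→{4}, 3→{6}, 4→∅, 6→{4}; union {4, 6}; ε-closure = {2, 4, 6}.
Read 'y': 2→∅, 4→{3}, 6→{1, 6}; union {1, 3, 6}; ε-closure = {1, 2, 3, 4, 6}.
Read 'x': 1→{3, 4}, 2→{4}, 3→{6}, 4→∅, 6→{4}; union {3, 4, 6}; ε-closure = {2, 3, 4, 6}.
State 0 is not in {2, 3, 4, 6}.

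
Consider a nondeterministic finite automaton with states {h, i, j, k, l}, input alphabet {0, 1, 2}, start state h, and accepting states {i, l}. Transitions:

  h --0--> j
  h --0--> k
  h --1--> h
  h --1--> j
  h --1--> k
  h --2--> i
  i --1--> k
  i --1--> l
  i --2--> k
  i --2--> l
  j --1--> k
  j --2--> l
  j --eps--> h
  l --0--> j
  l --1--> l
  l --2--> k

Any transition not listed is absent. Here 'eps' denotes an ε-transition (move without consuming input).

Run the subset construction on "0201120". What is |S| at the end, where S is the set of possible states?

2

Start in {h}.
Read '0': {h} → {h, j, k}.
Read '2': {h, j, k} → {i, l}.
Read '0': {i, l} → {h, j}.
Read '1': {h, j} → {h, j, k}.
Read '1': {h, j, k} → {h, j, k}.
Read '2': {h, j, k} → {i, l}.
Read '0': {i, l} → {h, j}.
That set has 2 states.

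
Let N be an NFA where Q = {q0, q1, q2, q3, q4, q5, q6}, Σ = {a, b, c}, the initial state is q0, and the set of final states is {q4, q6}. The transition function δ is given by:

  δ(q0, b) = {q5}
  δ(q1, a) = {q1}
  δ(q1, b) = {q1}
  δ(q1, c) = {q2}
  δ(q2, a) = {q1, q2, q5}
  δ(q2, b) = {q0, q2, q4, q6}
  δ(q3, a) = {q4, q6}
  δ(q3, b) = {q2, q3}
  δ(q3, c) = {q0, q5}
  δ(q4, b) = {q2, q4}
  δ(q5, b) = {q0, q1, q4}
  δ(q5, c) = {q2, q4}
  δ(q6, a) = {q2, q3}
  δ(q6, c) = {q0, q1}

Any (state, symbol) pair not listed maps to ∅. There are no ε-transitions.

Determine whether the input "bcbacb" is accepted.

Start in {q0}.
Read 'b': {q0} → {q5}.
Read 'c': {q5} → {q2, q4}.
Read 'b': {q2, q4} → {q0, q2, q4, q6}.
Read 'a': {q0, q2, q4, q6} → {q1, q2, q3, q5}.
Read 'c': {q1, q2, q3, q5} → {q0, q2, q4, q5}.
Read 'b': {q0, q2, q4, q5} → {q0, q1, q2, q4, q5, q6}.
The final set {q0, q1, q2, q4, q5, q6} contains the accepting states q4, q6.

Yes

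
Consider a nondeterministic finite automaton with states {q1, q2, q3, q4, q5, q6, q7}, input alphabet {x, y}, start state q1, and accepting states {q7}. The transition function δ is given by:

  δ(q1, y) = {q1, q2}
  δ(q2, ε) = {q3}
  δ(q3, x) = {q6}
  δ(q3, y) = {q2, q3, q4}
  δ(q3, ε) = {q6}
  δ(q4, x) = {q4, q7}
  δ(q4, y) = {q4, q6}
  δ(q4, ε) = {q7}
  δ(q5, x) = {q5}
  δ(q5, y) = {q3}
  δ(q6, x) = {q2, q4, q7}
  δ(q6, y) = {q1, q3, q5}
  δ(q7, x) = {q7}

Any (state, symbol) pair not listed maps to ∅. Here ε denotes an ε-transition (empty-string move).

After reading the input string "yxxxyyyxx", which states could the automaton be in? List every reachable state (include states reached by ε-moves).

{q2, q3, q4, q5, q6, q7}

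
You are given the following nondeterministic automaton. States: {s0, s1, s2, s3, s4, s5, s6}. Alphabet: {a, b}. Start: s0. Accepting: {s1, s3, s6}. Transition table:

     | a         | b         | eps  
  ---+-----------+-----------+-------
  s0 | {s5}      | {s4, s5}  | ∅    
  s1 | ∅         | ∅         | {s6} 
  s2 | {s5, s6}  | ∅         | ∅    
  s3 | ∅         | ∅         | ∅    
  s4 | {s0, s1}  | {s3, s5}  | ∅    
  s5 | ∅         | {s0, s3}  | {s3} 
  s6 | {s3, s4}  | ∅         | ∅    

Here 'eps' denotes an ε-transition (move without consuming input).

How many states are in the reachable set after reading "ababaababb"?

Start in {s0}.
Read 'a': {s0} → {s3, s5}.
Read 'b': {s3, s5} → {s0, s3}.
Read 'a': {s0, s3} → {s3, s5}.
Read 'b': {s3, s5} → {s0, s3}.
Read 'a': {s0, s3} → {s3, s5}.
Read 'a': {s3, s5} → ∅.
The set is empty and remains empty for the remaining 4 symbols.
That set has 0 states.

0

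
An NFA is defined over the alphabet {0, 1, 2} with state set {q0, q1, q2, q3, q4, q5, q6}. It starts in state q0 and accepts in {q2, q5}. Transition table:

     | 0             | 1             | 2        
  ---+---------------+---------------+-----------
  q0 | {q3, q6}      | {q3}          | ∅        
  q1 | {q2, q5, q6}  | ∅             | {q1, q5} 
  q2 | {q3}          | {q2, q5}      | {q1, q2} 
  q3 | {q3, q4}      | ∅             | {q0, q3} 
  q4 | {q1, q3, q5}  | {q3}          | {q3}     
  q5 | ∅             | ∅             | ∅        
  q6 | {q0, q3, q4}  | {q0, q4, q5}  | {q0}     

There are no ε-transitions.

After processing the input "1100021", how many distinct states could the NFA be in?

0

Start in {q0}.
Read '1': {q0} → {q3}.
Read '1': {q3} → ∅.
The set is empty and remains empty for the remaining 5 symbols.
That set has 0 states.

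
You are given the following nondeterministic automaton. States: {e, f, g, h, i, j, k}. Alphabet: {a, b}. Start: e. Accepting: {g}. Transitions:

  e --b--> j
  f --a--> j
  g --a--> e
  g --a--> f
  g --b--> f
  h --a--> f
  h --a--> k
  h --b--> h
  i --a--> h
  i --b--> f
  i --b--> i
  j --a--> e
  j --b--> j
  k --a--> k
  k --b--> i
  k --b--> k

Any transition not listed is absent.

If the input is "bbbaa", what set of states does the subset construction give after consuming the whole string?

Start in {e}.
Read 'b': {e} → {j}.
Read 'b': {j} → {j}.
Read 'b': {j} → {j}.
Read 'a': {j} → {e}.
Read 'a': {e} → ∅.

∅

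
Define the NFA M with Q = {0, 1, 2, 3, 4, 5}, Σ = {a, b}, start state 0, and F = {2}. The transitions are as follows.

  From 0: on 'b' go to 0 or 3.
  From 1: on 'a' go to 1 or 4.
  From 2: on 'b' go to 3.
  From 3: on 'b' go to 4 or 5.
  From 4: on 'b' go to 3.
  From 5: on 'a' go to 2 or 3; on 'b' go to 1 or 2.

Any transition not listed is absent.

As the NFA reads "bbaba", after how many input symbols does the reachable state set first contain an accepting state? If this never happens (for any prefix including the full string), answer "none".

3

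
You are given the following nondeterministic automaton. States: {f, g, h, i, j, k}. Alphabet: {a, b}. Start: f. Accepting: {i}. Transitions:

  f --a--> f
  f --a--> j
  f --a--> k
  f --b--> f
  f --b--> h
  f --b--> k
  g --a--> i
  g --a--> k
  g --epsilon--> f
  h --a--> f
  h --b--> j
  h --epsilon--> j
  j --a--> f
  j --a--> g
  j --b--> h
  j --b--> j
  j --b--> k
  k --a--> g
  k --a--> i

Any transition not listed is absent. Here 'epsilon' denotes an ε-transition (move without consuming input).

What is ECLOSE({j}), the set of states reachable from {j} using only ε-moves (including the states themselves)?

{j}

Begin with {j}.
No ε-moves leave this set, so the closure equals the set itself.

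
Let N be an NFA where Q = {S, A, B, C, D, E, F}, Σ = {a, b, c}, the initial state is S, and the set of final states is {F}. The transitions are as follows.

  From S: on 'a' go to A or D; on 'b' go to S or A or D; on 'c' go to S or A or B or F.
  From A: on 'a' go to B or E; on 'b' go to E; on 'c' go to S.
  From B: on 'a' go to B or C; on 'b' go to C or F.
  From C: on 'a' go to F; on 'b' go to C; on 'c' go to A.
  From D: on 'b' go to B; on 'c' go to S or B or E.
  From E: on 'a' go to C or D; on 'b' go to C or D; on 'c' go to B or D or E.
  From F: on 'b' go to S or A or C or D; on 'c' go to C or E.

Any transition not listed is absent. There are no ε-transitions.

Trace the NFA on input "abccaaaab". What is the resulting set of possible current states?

Start in {S}.
Read 'a': {S} → {A, D}.
Read 'b': {A, D} → {B, E}.
Read 'c': {B, E} → {B, D, E}.
Read 'c': {B, D, E} → {S, B, D, E}.
Read 'a': {S, B, D, E} → {A, B, C, D}.
Read 'a': {A, B, C, D} → {B, C, E, F}.
Read 'a': {B, C, E, F} → {B, C, D, F}.
Read 'a': {B, C, D, F} → {B, C, F}.
Read 'b': {B, C, F} → {S, A, C, D, F}.

{S, A, C, D, F}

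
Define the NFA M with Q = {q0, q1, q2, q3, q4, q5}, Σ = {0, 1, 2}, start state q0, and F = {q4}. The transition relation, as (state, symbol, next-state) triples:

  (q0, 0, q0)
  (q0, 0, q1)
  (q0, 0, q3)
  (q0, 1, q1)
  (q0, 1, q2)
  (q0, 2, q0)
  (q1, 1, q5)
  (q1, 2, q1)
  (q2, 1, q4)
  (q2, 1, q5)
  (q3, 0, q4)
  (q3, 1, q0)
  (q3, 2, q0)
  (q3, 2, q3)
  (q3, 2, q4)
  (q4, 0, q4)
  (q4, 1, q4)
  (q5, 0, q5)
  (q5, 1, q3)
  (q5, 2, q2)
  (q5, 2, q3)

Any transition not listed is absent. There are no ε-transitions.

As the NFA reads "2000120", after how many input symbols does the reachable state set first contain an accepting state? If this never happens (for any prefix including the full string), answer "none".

3

Start in {q0}.
Read '2': q0→{q0}; now {q0}.
Read '0': q0→{q0, q1, q3}; now {q0, q1, q3}.
Read '0': q0→{q0, q1, q3}, q1→∅, q3→{q4}; now {q0, q1, q3, q4}.
None of the earlier sets intersect F, but {q0, q1, q3, q4} does.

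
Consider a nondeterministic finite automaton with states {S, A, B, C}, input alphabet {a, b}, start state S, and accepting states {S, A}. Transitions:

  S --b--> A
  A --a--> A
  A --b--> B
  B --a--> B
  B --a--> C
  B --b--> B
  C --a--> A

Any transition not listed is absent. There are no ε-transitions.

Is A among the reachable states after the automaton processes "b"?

Start in {S}.
Read 'b': {S} → {A}.
State A is in {A}.

Yes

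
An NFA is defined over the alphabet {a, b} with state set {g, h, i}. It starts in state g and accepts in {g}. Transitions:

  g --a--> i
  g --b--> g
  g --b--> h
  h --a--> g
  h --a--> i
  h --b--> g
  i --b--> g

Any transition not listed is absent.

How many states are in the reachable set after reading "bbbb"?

2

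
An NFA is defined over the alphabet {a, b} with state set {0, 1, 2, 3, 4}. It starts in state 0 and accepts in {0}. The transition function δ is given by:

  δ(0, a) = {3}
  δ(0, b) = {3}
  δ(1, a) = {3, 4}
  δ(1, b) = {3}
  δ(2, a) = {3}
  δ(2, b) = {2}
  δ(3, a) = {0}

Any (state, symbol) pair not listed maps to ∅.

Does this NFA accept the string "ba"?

Yes

Start in {0}.
Read 'b': {0} → {3}.
Read 'a': {3} → {0}.
The final set {0} contains the accepting state 0.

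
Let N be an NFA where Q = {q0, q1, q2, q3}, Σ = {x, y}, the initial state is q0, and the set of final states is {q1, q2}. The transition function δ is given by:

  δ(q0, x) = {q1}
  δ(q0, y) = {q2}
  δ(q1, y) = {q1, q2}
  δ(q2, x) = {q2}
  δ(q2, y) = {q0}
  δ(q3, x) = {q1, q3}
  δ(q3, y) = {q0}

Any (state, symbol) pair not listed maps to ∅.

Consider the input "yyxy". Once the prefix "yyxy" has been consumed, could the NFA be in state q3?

No

Start in {q0}.
Read 'y': q0→{q2}; now {q2}.
Read 'y': q2→{q0}; now {q0}.
Read 'x': q0→{q1}; now {q1}.
Read 'y': q1→{q1, q2}; now {q1, q2}.
State q3 is not in {q1, q2}.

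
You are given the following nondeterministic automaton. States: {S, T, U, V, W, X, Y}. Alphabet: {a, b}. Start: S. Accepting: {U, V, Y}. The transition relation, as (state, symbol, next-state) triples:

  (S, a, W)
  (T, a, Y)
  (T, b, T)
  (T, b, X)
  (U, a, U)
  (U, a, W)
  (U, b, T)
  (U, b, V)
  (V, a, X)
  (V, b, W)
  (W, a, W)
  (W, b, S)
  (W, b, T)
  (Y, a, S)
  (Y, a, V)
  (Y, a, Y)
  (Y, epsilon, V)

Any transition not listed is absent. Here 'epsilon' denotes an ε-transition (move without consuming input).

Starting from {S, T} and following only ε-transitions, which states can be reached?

{S, T}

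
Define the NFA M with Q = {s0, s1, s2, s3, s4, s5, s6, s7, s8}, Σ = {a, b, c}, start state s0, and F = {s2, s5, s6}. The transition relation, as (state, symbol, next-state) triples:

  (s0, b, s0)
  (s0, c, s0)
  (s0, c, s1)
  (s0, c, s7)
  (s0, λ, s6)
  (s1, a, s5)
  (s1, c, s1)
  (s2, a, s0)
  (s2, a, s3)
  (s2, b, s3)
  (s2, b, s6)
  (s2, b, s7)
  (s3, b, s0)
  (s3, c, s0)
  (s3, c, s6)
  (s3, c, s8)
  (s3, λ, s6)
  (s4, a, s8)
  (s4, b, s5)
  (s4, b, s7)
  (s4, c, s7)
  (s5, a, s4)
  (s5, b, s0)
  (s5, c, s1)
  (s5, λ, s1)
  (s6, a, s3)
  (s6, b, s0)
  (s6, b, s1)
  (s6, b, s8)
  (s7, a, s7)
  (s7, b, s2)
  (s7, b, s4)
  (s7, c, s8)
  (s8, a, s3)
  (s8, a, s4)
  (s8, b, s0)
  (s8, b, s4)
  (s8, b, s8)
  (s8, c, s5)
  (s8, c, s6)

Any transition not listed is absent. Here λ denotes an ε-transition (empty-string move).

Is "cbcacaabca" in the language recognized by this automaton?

Yes

Start: ε-closure({s0}) = {s0, s6}.
Read 'c': {s0, s6} → {s0, s1, s6, s7}.
Read 'b': {s0, s1, s6, s7} → {s0, s1, s2, s4, s6, s8}.
Read 'c': {s0, s1, s2, s4, s6, s8} → {s0, s1, s5, s6, s7}.
Read 'a': {s0, s1, s5, s6, s7} → {s1, s3, s4, s5, s6, s7}.
Read 'c': {s1, s3, s4, s5, s6, s7} → {s0, s1, s6, s7, s8}.
Read 'a': {s0, s1, s6, s7, s8} → {s1, s3, s4, s5, s6, s7}.
Read 'a': {s1, s3, s4, s5, s6, s7} → {s1, s3, s4, s5, s6, s7, s8}.
Read 'b': {s1, s3, s4, s5, s6, s7, s8} → {s0, s1, s2, s4, s5, s6, s7, s8}.
Read 'c': {s0, s1, s2, s4, s5, s6, s7, s8} → {s0, s1, s5, s6, s7, s8}.
Read 'a': {s0, s1, s5, s6, s7, s8} → {s1, s3, s4, s5, s6, s7}.
The final set {s1, s3, s4, s5, s6, s7} contains the accepting states s5, s6.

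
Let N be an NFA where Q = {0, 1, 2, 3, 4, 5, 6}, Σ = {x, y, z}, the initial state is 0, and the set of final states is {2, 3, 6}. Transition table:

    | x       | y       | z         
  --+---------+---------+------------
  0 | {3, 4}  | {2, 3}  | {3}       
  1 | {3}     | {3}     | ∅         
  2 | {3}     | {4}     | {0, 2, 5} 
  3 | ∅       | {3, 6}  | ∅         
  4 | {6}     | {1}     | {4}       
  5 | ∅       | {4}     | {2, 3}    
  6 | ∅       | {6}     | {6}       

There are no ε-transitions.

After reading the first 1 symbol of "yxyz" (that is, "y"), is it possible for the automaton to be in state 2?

Start in {0}.
Read 'y': 0→{2, 3}; now {2, 3}.
State 2 is in {2, 3}.

Yes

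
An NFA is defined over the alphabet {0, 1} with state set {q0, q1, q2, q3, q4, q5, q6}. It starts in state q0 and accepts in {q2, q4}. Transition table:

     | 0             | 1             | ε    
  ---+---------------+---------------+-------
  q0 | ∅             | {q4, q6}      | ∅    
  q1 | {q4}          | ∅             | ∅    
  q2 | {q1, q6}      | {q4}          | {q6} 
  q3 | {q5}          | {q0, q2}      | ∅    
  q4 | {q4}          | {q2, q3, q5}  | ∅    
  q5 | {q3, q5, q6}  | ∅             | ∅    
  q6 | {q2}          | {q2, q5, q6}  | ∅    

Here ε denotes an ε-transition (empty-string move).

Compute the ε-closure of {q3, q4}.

Begin with {q3, q4}.
No ε-moves leave this set, so the closure equals the set itself.

{q3, q4}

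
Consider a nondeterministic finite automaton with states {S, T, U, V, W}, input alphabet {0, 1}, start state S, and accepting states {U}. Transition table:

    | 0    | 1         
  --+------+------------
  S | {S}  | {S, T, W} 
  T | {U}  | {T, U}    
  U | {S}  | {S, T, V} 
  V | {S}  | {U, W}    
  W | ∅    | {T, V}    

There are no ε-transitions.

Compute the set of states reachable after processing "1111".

{S, T, U, V, W}

Start in {S}.
Read '1': {S} → {S, T, W}.
Read '1': {S, T, W} → {S, T, U, V, W}.
Read '1': {S, T, U, V, W} → {S, T, U, V, W}.
Read '1': {S, T, U, V, W} → {S, T, U, V, W}.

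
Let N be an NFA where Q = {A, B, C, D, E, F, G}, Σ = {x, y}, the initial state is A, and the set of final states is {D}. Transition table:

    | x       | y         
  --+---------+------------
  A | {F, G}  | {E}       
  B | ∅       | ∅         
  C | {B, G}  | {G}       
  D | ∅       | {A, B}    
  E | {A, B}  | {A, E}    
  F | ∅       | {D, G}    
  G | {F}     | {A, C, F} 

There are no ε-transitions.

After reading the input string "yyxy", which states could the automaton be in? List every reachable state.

Start in {A}.
Read 'y': {A} → {E}.
Read 'y': {E} → {A, E}.
Read 'x': {A, E} → {A, B, F, G}.
Read 'y': {A, B, F, G} → {A, C, D, E, F, G}.

{A, C, D, E, F, G}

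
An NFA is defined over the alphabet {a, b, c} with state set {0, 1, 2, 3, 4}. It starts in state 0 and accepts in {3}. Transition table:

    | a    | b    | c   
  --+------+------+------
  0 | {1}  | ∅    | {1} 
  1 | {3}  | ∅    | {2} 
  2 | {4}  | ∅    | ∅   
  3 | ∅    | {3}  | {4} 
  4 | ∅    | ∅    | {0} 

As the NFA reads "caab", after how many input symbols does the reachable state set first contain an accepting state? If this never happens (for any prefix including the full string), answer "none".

Start in {0}.
Read 'c': {0} → {1}.
Read 'a': {1} → {3}.
None of the earlier sets intersect F, but {3} does.

2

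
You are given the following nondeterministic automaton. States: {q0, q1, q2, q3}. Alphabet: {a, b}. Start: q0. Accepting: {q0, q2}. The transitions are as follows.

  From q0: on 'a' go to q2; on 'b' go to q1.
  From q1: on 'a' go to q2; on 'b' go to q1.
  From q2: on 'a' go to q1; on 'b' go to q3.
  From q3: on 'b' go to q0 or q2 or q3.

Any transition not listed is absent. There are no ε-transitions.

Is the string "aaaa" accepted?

Start in {q0}.
Read 'a': {q0} → {q2}.
Read 'a': {q2} → {q1}.
Read 'a': {q1} → {q2}.
Read 'a': {q2} → {q1}.
The final set {q1} contains no accepting state.

No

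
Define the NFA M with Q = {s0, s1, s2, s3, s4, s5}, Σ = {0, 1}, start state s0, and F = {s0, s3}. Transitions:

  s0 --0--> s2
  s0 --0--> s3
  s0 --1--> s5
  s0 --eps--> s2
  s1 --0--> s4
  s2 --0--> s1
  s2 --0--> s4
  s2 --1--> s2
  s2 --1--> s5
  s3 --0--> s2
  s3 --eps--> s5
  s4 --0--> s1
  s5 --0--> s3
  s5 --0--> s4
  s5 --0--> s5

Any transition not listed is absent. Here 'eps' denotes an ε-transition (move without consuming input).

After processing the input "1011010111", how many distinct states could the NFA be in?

Start: ε-closure({s0}) = {s0, s2}.
Read '1': {s0, s2} → {s2, s5}.
Read '0': {s2, s5} → {s1, s3, s4, s5}.
Read '1': {s1, s3, s4, s5} → ∅.
The set is empty and remains empty for the remaining 7 symbols.
That set has 0 states.

0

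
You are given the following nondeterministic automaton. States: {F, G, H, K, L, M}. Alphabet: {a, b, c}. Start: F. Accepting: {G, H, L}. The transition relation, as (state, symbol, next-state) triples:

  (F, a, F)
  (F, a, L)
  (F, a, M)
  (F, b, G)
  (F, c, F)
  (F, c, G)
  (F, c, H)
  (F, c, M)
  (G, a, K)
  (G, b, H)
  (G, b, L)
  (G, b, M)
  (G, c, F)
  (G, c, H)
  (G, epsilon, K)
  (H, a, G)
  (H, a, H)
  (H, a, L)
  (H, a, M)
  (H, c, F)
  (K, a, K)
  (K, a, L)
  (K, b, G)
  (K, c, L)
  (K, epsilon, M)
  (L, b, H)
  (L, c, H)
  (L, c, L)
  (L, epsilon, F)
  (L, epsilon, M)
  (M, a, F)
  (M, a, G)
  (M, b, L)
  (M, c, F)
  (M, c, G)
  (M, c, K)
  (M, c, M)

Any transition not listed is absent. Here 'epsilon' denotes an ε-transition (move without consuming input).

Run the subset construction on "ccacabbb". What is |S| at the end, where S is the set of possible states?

6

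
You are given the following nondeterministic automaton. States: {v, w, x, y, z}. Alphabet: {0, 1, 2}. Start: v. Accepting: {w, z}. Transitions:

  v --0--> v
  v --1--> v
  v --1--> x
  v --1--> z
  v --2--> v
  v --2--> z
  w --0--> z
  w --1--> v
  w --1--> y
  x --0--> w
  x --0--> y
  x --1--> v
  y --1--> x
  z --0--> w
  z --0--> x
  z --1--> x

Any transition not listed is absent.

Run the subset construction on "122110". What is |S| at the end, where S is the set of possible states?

4

Start in {v}.
Read '1': {v} → {v, x, z}.
Read '2': {v, x, z} → {v, z}.
Read '2': {v, z} → {v, z}.
Read '1': {v, z} → {v, x, z}.
Read '1': {v, x, z} → {v, x, z}.
Read '0': {v, x, z} → {v, w, x, y}.
That set has 4 states.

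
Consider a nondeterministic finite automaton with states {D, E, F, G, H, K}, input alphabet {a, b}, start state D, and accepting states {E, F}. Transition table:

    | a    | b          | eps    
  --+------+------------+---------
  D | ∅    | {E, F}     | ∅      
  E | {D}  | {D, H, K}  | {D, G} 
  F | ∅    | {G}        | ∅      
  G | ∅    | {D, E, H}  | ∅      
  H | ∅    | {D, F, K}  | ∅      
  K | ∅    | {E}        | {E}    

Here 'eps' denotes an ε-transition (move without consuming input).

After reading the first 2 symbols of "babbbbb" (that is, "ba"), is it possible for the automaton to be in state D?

Start in {D}.
Read 'b': D→{E, F}; union {E, F}; ε-closure = {D, E, F, G}.
Read 'a': D→∅, E→{D}, F→∅, G→∅; now {D}.
State D is in {D}.

Yes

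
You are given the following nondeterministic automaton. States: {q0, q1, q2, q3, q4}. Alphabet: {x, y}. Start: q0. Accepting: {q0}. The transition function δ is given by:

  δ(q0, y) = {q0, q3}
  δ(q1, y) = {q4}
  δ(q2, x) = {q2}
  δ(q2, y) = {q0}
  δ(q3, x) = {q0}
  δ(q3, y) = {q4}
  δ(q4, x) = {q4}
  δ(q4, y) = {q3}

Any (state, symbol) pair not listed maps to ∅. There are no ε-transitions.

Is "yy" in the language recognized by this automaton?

Start in {q0}.
Read 'y': {q0} → {q0, q3}.
Read 'y': {q0, q3} → {q0, q3, q4}.
The final set {q0, q3, q4} contains the accepting state q0.

Yes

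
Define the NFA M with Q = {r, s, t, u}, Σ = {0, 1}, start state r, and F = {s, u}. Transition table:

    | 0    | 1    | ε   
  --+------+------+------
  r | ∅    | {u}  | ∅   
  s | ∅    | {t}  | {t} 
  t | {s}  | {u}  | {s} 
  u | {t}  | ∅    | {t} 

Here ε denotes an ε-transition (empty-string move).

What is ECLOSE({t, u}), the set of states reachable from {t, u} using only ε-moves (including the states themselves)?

{s, t, u}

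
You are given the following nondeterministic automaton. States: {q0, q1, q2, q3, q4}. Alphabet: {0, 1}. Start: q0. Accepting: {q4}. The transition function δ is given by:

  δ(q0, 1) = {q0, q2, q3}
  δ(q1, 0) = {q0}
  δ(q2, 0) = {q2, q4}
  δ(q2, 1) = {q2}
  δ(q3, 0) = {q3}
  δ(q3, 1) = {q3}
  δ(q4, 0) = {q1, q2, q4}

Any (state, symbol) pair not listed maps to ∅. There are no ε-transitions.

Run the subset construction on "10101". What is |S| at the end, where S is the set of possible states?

Start in {q0}.
Read '1': {q0} → {q0, q2, q3}.
Read '0': {q0, q2, q3} → {q2, q3, q4}.
Read '1': {q2, q3, q4} → {q2, q3}.
Read '0': {q2, q3} → {q2, q3, q4}.
Read '1': {q2, q3, q4} → {q2, q3}.
That set has 2 states.

2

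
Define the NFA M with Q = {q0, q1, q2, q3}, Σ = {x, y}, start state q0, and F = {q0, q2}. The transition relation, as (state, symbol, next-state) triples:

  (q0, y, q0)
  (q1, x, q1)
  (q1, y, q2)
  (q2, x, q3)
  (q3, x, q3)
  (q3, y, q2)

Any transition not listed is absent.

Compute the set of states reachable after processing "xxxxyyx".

Start in {q0}.
Read 'x': {q0} → ∅.
The set is empty and remains empty for the remaining 6 symbols.

∅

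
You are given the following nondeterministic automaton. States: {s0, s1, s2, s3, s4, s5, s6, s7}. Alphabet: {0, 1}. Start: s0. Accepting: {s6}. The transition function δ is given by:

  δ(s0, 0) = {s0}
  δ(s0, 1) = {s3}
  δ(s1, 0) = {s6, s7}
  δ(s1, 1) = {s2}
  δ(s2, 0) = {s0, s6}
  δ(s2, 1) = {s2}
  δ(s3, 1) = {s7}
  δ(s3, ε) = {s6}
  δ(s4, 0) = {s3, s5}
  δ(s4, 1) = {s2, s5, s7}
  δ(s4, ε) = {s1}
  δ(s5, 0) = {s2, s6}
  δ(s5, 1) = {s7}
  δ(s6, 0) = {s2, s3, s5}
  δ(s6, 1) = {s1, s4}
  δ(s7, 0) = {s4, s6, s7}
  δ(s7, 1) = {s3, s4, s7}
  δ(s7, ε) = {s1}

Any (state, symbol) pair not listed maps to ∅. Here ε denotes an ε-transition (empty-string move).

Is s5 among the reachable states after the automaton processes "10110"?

Yes

Start in {s0}.
Read '1': {s0} → {s3, s6}.
Read '0': {s3, s6} → {s2, s3, s5, s6}.
Read '1': {s2, s3, s5, s6} → {s1, s2, s4, s7}.
Read '1': {s1, s2, s4, s7} → {s1, s2, s3, s4, s5, s6, s7}.
Read '0': {s1, s2, s3, s4, s5, s6, s7} → {s0, s1, s2, s3, s4, s5, s6, s7}.
State s5 is in {s0, s1, s2, s3, s4, s5, s6, s7}.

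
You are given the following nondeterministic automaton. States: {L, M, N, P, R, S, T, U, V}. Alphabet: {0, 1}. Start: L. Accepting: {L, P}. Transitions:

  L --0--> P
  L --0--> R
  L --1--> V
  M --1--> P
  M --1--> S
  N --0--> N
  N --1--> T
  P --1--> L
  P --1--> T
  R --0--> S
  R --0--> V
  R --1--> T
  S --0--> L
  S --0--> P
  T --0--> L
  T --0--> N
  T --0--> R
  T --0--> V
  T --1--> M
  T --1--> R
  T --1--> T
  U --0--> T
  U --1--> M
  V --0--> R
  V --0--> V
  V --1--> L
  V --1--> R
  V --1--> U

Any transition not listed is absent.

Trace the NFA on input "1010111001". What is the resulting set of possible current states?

{L, R, T, U, V}

Start in {L}.
Read '1': L→{V}; now {V}.
Read '0': V→{R, V}; now {R, V}.
Read '1': R→{T}, V→{L, R, U}; now {L, R, T, U}.
Read '0': L→{P, R}, R→{S, V}, T→{L, N, R, V}, U→{T}; now {L, N, P, R, S, T, V}.
Read '1': L→{V}, N→{T}, P→{L, T}, R→{T}, S→∅, T→{M, R, T}, V→{L, R, U}; now {L, M, R, T, U, V}.
Read '1': L→{V}, M→{P, S}, R→{T}, T→{M, R, T}, U→{M}, V→{L, R, U}; now {L, M, P, R, S, T, U, V}.
Read '1': L→{V}, M→{P, S}, P→{L, T}, R→{T}, S→∅, T→{M, R, T}, U→{M}, V→{L, R, U}; now {L, M, P, R, S, T, U, V}.
Read '0': L→{P, R}, M→∅, P→∅, R→{S, V}, S→{L, P}, T→{L, N, R, V}, U→{T}, V→{R, V}; now {L, N, P, R, S, T, V}.
Read '0': L→{P, R}, N→{N}, P→∅, R→{S, V}, S→{L, P}, T→{L, N, R, V}, V→{R, V}; now {L, N, P, R, S, V}.
Read '1': L→{V}, N→{T}, P→{L, T}, R→{T}, S→∅, V→{L, R, U}; now {L, R, T, U, V}.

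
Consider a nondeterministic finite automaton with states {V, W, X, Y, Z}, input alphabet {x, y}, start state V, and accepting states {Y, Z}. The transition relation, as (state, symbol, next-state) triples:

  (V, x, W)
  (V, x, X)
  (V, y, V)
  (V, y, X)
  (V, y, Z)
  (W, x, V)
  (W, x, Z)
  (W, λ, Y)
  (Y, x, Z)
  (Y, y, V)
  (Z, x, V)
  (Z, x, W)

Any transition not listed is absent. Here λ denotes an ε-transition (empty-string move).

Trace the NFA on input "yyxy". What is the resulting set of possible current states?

{V, X, Z}

Start in {V}.
Read 'y': V→{V, X, Z}; now {V, X, Z}.
Read 'y': V→{V, X, Z}, X→∅, Z→∅; now {V, X, Z}.
Read 'x': V→{W, X}, X→∅, Z→{V, W}; union {V, W, X}; ε-closure = {V, W, X, Y}.
Read 'y': V→{V, X, Z}, W→∅, X→∅, Y→{V}; now {V, X, Z}.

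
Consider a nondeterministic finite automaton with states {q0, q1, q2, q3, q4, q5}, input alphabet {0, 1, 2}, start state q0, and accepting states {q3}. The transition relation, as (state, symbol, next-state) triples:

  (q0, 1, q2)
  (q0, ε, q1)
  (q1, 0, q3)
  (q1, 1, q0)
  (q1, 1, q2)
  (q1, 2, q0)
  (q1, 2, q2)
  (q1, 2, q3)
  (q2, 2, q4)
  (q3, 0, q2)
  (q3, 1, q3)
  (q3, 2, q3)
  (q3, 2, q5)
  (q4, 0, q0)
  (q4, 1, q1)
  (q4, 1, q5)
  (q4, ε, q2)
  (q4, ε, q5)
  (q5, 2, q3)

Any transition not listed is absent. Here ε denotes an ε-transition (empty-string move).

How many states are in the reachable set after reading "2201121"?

5

Start: ε-closure({q0}) = {q0, q1}.
Read '2': q0→∅, q1→{q0, q2, q3}; union {q0, q2, q3}; ε-closure = {q0, q1, q2, q3}.
Read '2': q0→∅, q1→{q0, q2, q3}, q2→{q4}, q3→{q3, q5}; union {q0, q2, q3, q4, q5}; ε-closure = {q0, q1, q2, q3, q4, q5}.
Read '0': q0→∅, q1→{q3}, q2→∅, q3→{q2}, q4→{q0}, q5→∅; union {q0, q2, q3}; ε-closure = {q0, q1, q2, q3}.
Read '1': q0→{q2}, q1→{q0, q2}, q2→∅, q3→{q3}; union {q0, q2, q3}; ε-closure = {q0, q1, q2, q3}.
Read '1': q0→{q2}, q1→{q0, q2}, q2→∅, q3→{q3}; union {q0, q2, q3}; ε-closure = {q0, q1, q2, q3}.
Read '2': q0→∅, q1→{q0, q2, q3}, q2→{q4}, q3→{q3, q5}; union {q0, q2, q3, q4, q5}; ε-closure = {q0, q1, q2, q3, q4, q5}.
Read '1': q0→{q2}, q1→{q0, q2}, q2→∅, q3→{q3}, q4→{q1, q5}, q5→∅; now {q0, q1, q2, q3, q5}.
That set has 5 states.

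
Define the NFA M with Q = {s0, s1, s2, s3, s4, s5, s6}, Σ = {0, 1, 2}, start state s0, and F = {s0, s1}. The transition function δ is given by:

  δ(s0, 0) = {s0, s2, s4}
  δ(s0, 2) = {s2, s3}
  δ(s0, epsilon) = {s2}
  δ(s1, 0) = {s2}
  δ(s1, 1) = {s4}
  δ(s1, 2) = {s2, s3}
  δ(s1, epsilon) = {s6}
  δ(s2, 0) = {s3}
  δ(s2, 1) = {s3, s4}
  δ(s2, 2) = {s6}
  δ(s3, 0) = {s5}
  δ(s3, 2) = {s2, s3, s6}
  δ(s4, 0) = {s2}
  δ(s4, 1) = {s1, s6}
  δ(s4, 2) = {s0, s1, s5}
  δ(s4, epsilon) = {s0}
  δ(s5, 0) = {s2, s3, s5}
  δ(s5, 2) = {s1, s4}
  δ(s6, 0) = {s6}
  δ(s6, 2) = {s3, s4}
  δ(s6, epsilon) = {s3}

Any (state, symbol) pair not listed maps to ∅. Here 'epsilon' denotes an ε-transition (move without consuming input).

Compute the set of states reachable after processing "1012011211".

Start: ε-closure({s0}) = {s0, s2}.
Read '1': {s0, s2} → {s0, s2, s3, s4}.
Read '0': {s0, s2, s3, s4} → {s0, s2, s3, s4, s5}.
Read '1': {s0, s2, s3, s4, s5} → {s0, s1, s2, s3, s4, s6}.
Read '2': {s0, s1, s2, s3, s4, s6} → {s0, s1, s2, s3, s4, s5, s6}.
Read '0': {s0, s1, s2, s3, s4, s5, s6} → {s0, s2, s3, s4, s5, s6}.
Read '1': {s0, s2, s3, s4, s5, s6} → {s0, s1, s2, s3, s4, s6}.
Read '1': {s0, s1, s2, s3, s4, s6} → {s0, s1, s2, s3, s4, s6}.
Read '2': {s0, s1, s2, s3, s4, s6} → {s0, s1, s2, s3, s4, s5, s6}.
Read '1': {s0, s1, s2, s3, s4, s5, s6} → {s0, s1, s2, s3, s4, s6}.
Read '1': {s0, s1, s2, s3, s4, s6} → {s0, s1, s2, s3, s4, s6}.

{s0, s1, s2, s3, s4, s6}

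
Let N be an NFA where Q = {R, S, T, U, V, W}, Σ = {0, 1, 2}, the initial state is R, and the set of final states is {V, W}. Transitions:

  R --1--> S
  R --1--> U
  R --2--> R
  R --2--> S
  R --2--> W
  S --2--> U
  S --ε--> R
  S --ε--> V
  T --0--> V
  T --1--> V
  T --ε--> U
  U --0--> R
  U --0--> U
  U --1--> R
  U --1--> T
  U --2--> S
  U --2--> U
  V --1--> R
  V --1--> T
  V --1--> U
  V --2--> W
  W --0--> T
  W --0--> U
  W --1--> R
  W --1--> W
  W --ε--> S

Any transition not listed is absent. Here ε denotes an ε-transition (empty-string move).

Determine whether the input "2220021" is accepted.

Start in {R}.
Read '2': R→{R, S, W}; union {R, S, W}; ε-closure = {R, S, V, W}.
Read '2': R→{R, S, W}, S→{U}, V→{W}, W→∅; union {R, S, U, W}; ε-closure = {R, S, U, V, W}.
Read '2': R→{R, S, W}, S→{U}, U→{S, U}, V→{W}, W→∅; union {R, S, U, W}; ε-closure = {R, S, U, V, W}.
Read '0': R→∅, S→∅, U→{R, U}, V→∅, W→{T, U}; now {R, T, U}.
Read '0': R→∅, T→{V}, U→{R, U}; now {R, U, V}.
Read '2': R→{R, S, W}, U→{S, U}, V→{W}; union {R, S, U, W}; ε-closure = {R, S, U, V, W}.
Read '1': R→{S, U}, S→∅, U→{R, T}, V→{R, T, U}, W→{R, W}; union {R, S, T, U, W}; ε-closure = {R, S, T, U, V, W}.
The final set {R, S, T, U, V, W} contains the accepting states V, W.

Yes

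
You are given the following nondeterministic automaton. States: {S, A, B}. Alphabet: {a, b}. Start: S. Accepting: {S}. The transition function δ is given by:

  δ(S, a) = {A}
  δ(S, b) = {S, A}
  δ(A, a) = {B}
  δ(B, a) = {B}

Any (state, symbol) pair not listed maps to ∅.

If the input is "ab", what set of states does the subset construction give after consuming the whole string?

Start in {S}.
Read 'a': S→{A}; now {A}.
Read 'b': A→∅; now ∅.

∅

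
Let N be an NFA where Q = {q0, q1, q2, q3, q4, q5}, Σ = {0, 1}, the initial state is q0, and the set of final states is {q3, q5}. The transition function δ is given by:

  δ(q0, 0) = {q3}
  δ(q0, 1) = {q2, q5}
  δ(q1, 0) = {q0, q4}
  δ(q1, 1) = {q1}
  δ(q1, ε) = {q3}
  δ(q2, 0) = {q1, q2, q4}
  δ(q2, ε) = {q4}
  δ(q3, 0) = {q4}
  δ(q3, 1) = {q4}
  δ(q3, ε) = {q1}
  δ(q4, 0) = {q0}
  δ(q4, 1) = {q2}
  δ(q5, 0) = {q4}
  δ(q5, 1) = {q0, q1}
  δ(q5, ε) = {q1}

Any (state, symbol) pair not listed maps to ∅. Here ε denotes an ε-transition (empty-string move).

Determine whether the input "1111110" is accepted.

Start in {q0}.
Read '1': {q0} → {q1, q2, q3, q4, q5}.
Read '1': {q1, q2, q3, q4, q5} → {q0, q1, q2, q3, q4}.
Read '1': {q0, q1, q2, q3, q4} → {q1, q2, q3, q4, q5}.
Read '1': {q1, q2, q3, q4, q5} → {q0, q1, q2, q3, q4}.
Read '1': {q0, q1, q2, q3, q4} → {q1, q2, q3, q4, q5}.
Read '1': {q1, q2, q3, q4, q5} → {q0, q1, q2, q3, q4}.
Read '0': {q0, q1, q2, q3, q4} → {q0, q1, q2, q3, q4}.
The final set {q0, q1, q2, q3, q4} contains the accepting state q3.

Yes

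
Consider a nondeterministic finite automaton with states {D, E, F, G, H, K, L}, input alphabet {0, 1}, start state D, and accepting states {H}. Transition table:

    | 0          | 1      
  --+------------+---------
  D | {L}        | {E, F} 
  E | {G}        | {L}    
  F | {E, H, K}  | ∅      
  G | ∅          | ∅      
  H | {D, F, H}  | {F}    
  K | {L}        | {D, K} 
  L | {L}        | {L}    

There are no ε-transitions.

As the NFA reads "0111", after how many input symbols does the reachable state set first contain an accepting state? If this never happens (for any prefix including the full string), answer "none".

none

Start in {D}.
Read '0': D→{L}; now {L}.
Read '1': L→{L}; now {L}.
Read '1': L→{L}; now {L}.
Read '1': L→{L}; now {L}.
No reachable set along the way intersects F.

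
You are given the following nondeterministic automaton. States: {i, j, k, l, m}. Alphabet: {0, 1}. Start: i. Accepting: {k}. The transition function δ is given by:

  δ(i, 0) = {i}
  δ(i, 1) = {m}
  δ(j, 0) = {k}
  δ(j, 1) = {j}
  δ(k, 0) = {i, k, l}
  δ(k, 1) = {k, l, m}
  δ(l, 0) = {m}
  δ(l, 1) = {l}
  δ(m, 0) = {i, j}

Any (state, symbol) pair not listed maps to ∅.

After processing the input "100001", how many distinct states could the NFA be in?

3

Start in {i}.
Read '1': i→{m}; now {m}.
Read '0': m→{i, j}; now {i, j}.
Read '0': i→{i}, j→{k}; now {i, k}.
Read '0': i→{i}, k→{i, k, l}; now {i, k, l}.
Read '0': i→{i}, k→{i, k, l}, l→{m}; now {i, k, l, m}.
Read '1': i→{m}, k→{k, l, m}, l→{l}, m→∅; now {k, l, m}.
That set has 3 states.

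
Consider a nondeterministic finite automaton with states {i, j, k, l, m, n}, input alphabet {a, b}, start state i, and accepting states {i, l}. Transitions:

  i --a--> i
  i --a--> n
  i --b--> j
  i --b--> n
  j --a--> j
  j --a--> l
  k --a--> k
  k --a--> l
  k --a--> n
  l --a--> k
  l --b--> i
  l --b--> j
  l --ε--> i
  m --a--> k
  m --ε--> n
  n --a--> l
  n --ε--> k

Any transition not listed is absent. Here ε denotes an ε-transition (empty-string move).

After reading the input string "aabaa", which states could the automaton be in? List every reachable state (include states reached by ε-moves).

Start in {i}.
Read 'a': i→{i, n}; union {i, n}; ε-closure = {i, k, n}.
Read 'a': i→{i, n}, k→{k, l, n}, n→{l}; now {i, k, l, n}.
Read 'b': i→{j, n}, k→∅, l→{i, j}, n→∅; union {i, j, n}; ε-closure = {i, j, k, n}.
Read 'a': i→{i, n}, j→{j, l}, k→{k, l, n}, n→{l}; now {i, j, k, l, n}.
Read 'a': i→{i, n}, j→{j, l}, k→{k, l, n}, l→{k}, n→{l}; now {i, j, k, l, n}.

{i, j, k, l, n}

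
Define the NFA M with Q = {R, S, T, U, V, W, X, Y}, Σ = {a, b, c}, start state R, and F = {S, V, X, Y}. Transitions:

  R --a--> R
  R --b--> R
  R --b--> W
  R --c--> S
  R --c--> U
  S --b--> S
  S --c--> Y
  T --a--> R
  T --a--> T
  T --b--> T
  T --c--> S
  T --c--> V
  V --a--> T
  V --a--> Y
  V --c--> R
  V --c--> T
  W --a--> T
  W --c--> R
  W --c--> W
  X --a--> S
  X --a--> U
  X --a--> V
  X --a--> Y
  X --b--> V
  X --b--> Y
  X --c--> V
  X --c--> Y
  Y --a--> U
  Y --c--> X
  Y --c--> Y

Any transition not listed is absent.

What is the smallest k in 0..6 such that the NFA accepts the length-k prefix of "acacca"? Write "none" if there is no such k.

Start in {R}.
Read 'a': R→{R}; now {R}.
Read 'c': R→{S, U}; now {S, U}.
None of the earlier sets intersect F, but {S, U} does.

2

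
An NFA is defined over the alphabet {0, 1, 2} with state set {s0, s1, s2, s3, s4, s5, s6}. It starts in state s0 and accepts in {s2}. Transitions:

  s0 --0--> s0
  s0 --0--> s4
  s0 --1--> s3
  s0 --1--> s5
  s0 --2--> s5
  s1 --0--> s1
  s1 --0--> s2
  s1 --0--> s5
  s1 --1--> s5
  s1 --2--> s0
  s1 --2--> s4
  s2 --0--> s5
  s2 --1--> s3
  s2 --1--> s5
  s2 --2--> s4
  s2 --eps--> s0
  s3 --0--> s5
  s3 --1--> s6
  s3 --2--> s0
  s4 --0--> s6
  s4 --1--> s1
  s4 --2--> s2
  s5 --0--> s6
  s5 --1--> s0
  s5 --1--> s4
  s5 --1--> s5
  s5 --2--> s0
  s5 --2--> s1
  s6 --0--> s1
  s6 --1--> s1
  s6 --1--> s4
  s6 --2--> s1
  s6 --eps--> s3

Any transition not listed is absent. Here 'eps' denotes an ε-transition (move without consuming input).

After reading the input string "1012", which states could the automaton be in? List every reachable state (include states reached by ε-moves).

{s0, s1, s2, s4, s5}

Start in {s0}.
Read '1': {s0} → {s3, s5}.
Read '0': {s3, s5} → {s3, s5, s6}.
Read '1': {s3, s5, s6} → {s0, s1, s3, s4, s5, s6}.
Read '2': {s0, s1, s3, s4, s5, s6} → {s0, s1, s2, s4, s5}.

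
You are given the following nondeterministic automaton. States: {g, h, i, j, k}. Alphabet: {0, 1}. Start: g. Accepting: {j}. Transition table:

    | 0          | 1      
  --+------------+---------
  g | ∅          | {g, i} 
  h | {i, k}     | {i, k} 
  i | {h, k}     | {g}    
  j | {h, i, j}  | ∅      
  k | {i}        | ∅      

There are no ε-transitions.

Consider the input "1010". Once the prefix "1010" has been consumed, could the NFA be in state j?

No

Start in {g}.
Read '1': g→{g, i}; now {g, i}.
Read '0': g→∅, i→{h, k}; now {h, k}.
Read '1': h→{i, k}, k→∅; now {i, k}.
Read '0': i→{h, k}, k→{i}; now {h, i, k}.
State j is not in {h, i, k}.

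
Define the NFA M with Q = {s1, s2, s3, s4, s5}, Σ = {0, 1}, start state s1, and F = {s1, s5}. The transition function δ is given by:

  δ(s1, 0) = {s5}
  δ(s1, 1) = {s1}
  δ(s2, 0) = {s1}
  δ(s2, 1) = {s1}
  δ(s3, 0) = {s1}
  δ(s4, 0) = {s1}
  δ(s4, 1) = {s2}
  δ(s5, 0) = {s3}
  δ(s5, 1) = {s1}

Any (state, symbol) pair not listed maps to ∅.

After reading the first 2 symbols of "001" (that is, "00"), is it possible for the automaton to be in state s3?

Yes

Start in {s1}.
Read '0': {s1} → {s5}.
Read '0': {s5} → {s3}.
State s3 is in {s3}.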